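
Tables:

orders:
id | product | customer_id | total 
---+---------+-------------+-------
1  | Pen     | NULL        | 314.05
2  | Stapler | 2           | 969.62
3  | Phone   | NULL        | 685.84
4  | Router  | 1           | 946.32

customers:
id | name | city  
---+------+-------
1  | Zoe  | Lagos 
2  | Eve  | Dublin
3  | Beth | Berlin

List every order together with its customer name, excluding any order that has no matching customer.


INNER JOIN keeps only orders rows whose customer_id matches an id in customers. Walk through each order:
  - order 1 (Pen): customer_id=NULL, no match -> dropped
  - order 2 (Stapler): customer_id=2 -> matches Eve
  - order 3 (Phone): customer_id=NULL, no match -> dropped
  - order 4 (Router): customer_id=1 -> matches Zoe
So 2 of 4 rows are dropped.

SQL:
SELECT a.product, b.name AS customer
FROM orders a
INNER JOIN customers b ON a.customer_id = b.id

Result:
product | customer
--------+---------
Stapler | Eve     
Router  | Zoe     


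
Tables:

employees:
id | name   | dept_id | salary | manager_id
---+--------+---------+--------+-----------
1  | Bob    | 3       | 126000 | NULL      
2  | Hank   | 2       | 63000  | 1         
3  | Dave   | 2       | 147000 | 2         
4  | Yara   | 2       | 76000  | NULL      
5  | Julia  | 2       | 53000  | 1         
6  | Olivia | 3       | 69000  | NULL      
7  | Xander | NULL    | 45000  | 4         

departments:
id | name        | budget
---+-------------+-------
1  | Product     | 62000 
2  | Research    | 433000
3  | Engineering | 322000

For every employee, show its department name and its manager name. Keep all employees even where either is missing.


Two LEFT JOINs from the same base table employees: one to departments via dept_id, one to employees itself via manager_id. Both are LEFT so every employee is preserved.
Match against departments:
  - employee 1 (Bob): dept_id=3 -> matches Engineering
  - employee 2 (Hank): dept_id=2 -> matches Research
  - employee 3 (Dave): dept_id=2 -> matches Research
  - employee 4 (Yara): dept_id=2 -> matches Research
  - employee 5 (Julia): dept_id=2 -> matches Research
  - employee 6 (Olivia): dept_id=3 -> matches Engineering
  - employee 7 (Xander): dept_id=NULL, no match -> kept with NULL
Match against employees (self):
  - employee 1 (Bob): manager_id=NULL -> NULL
  - employee 2 (Hank): manager_id=1 -> Bob
  - employee 3 (Dave): manager_id=2 -> Hank
  - employee 4 (Yara): manager_id=NULL -> NULL
  - employee 5 (Julia): manager_id=1 -> Bob
  - employee 6 (Olivia): manager_id=NULL -> NULL
  - employee 7 (Xander): manager_id=4 -> Yara

SQL:
SELECT a.name, b.name AS department, c.name AS manager
FROM employees a
LEFT JOIN departments b ON a.dept_id = b.id
LEFT JOIN employees c ON a.manager_id = c.id

Result:
name   | department  | manager
-------+-------------+--------
Bob    | Engineering | NULL   
Hank   | Research    | Bob    
Dave   | Research    | Hank   
Yara   | Research    | NULL   
Julia  | Research    | Bob    
Olivia | Engineering | NULL   
Xander | NULL        | Yara   


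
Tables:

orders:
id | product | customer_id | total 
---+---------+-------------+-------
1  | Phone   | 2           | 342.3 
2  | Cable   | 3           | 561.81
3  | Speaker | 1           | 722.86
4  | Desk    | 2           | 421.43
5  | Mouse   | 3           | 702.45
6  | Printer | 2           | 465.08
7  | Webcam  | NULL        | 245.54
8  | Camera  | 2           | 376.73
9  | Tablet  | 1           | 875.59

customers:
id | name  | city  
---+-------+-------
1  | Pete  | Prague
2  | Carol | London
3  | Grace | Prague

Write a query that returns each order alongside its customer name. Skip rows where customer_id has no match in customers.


INNER JOIN keeps only orders rows whose customer_id matches an id in customers. Walk through each order:
  - order 1 (Phone): customer_id=2 -> matches Carol
  - order 2 (Cable): customer_id=3 -> matches Grace
  - order 3 (Speaker): customer_id=1 -> matches Pete
  - order 4 (Desk): customer_id=2 -> matches Carol
  - order 5 (Mouse): customer_id=3 -> matches Grace
  - order 6 (Printer): customer_id=2 -> matches Carol
  - order 7 (Webcam): customer_id=NULL, no match -> dropped
  - order 8 (Camera): customer_id=2 -> matches Carol
  - order 9 (Tablet): customer_id=1 -> matches Pete
So 1 of 9 rows is dropped.

SQL:
SELECT a.product, b.name AS customer
FROM orders a
INNER JOIN customers b ON a.customer_id = b.id

Result:
product | customer
--------+---------
Phone   | Carol   
Cable   | Grace   
Speaker | Pete    
Desk    | Carol   
Mouse   | Grace   
Printer | Carol   
Camera  | Carol   
Tablet  | Pete    


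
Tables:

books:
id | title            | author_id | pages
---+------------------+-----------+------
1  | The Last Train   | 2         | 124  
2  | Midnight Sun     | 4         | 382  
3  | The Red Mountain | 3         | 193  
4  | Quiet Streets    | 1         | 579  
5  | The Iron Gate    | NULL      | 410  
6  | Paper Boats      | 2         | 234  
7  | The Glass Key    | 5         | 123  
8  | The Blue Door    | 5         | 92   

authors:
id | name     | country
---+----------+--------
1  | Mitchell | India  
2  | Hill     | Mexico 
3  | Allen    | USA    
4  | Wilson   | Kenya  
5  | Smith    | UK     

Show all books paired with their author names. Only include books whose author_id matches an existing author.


INNER JOIN keeps only books rows whose author_id matches an id in authors. Walk through each book:
  - book 1 (The Last Train): author_id=2 -> matches Hill
  - book 2 (Midnight Sun): author_id=4 -> matches Wilson
  - book 3 (The Red Mountain): author_id=3 -> matches Allen
  - book 4 (Quiet Streets): author_id=1 -> matches Mitchell
  - book 5 (The Iron Gate): author_id=NULL, no match -> dropped
  - book 6 (Paper Boats): author_id=2 -> matches Hill
  - book 7 (The Glass Key): author_id=5 -> matches Smith
  - book 8 (The Blue Door): author_id=5 -> matches Smith
So 1 of 8 rows is dropped.

SQL:
SELECT a.title, b.name AS author
FROM books a
INNER JOIN authors b ON a.author_id = b.id

Result:
title            | author  
-----------------+---------
The Last Train   | Hill    
Midnight Sun     | Wilson  
The Red Mountain | Allen   
Quiet Streets    | Mitchell
Paper Boats      | Hill    
The Glass Key    | Smith   
The Blue Door    | Smith   


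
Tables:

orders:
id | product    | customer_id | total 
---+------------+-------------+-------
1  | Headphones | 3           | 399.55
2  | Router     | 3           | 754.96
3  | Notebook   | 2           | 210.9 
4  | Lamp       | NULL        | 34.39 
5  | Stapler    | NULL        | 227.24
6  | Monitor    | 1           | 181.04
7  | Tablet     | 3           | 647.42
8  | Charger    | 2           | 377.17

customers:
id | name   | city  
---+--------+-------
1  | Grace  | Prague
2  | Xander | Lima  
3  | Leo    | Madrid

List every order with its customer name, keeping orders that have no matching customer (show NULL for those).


LEFT JOIN keeps every row from orders (the left table); where customer_id has no match in customers, the customer columns become NULL. Walk through each order:
  - order 1 (Headphones): customer_id=3 -> matches Leo
  - order 2 (Router): customer_id=3 -> matches Leo
  - order 3 (Notebook): customer_id=2 -> matches Xander
  - order 4 (Lamp): customer_id=NULL, no match -> kept with NULL
  - order 5 (Stapler): customer_id=NULL, no match -> kept with NULL
  - order 6 (Monitor): customer_id=1 -> matches Grace
  - order 7 (Tablet): customer_id=3 -> matches Leo
  - order 8 (Charger): customer_id=2 -> matches Xander
All 8 rows appear; 2 have NULL customer.

SQL:
SELECT a.product, b.name AS customer
FROM orders a
LEFT JOIN customers b ON a.customer_id = b.id

Result:
product    | customer
-----------+---------
Headphones | Leo     
Router     | Leo     
Notebook   | Xander  
Lamp       | NULL    
Stapler    | NULL    
Monitor    | Grace   
Tablet     | Leo     
Charger    | Xander  


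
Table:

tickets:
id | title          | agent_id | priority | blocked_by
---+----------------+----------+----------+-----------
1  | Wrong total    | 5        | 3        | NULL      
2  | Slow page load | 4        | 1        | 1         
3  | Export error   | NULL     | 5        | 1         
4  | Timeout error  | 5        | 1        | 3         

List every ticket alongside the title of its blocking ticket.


This is a self-join: tickets is joined to a second copy of itself, matching each row's blocked_by to another row's id. Use LEFT JOIN so rows with blocked_by=NULL are kept.
  - ticket 1 (Wrong total): blocked_by=NULL -> NULL
  - ticket 2 (Slow page load): blocked_by=1 -> Wrong total
  - ticket 3 (Export error): blocked_by=1 -> Wrong total
  - ticket 4 (Timeout error): blocked_by=3 -> Export error

SQL:
SELECT a.title AS item, b.title AS blocked_by
FROM tickets a
LEFT JOIN tickets b ON a.blocked_by = b.id

Result:
item           | blocked_by  
---------------+-------------
Wrong total    | NULL        
Slow page load | Wrong total 
Export error   | Wrong total 
Timeout error  | Export error


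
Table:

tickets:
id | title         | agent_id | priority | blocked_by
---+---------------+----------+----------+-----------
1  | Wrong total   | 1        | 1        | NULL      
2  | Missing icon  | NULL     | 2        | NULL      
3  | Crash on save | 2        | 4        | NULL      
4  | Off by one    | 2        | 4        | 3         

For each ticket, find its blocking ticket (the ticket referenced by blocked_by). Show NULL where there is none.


This is a self-join: tickets is joined to a second copy of itself, matching each row's blocked_by to another row's id. Use LEFT JOIN so rows with blocked_by=NULL are kept.
  - ticket 1 (Wrong total): blocked_by=NULL -> NULL
  - ticket 2 (Missing icon): blocked_by=NULL -> NULL
  - ticket 3 (Crash on save): blocked_by=NULL -> NULL
  - ticket 4 (Off by one): blocked_by=3 -> Crash on save

SQL:
SELECT a.title AS item, b.title AS blocked_by
FROM tickets a
LEFT JOIN tickets b ON a.blocked_by = b.id

Result:
item          | blocked_by   
--------------+--------------
Wrong total   | NULL         
Missing icon  | NULL         
Crash on save | NULL         
Off by one    | Crash on save


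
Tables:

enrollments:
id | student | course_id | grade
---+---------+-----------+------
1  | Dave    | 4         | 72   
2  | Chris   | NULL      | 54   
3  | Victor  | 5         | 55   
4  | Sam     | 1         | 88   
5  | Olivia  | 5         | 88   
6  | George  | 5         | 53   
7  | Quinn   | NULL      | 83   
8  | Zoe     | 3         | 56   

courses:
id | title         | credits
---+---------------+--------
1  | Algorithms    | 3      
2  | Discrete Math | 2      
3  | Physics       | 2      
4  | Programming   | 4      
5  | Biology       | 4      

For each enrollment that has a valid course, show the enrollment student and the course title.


INNER JOIN keeps only enrollments rows whose course_id matches an id in courses. Walk through each enrollment:
  - enrollment 1 (Dave): course_id=4 -> matches Programming
  - enrollment 2 (Chris): course_id=NULL, no match -> dropped
  - enrollment 3 (Victor): course_id=5 -> matches Biology
  - enrollment 4 (Sam): course_id=1 -> matches Algorithms
  - enrollment 5 (Olivia): course_id=5 -> matches Biology
  - enrollment 6 (George): course_id=5 -> matches Biology
  - enrollment 7 (Quinn): course_id=NULL, no match -> dropped
  - enrollment 8 (Zoe): course_id=3 -> matches Physics
So 2 of 8 rows are dropped.

SQL:
SELECT a.student, b.title AS course
FROM enrollments a
INNER JOIN courses b ON a.course_id = b.id

Result:
student | course     
--------+------------
Dave    | Programming
Victor  | Biology    
Sam     | Algorithms 
Olivia  | Biology    
George  | Biology    
Zoe     | Physics    


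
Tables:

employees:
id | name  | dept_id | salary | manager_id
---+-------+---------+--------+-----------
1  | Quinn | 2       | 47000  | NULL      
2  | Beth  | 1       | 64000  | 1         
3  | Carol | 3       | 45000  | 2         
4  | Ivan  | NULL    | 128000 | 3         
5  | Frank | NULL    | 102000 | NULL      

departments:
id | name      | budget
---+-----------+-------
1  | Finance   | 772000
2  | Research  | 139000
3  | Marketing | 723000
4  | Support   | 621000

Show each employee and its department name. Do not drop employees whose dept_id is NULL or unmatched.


LEFT JOIN keeps every row from employees (the left table); where dept_id has no match in departments, the department columns become NULL. Walk through each employee:
  - employee 1 (Quinn): dept_id=2 -> matches Research
  - employee 2 (Beth): dept_id=1 -> matches Finance
  - employee 3 (Carol): dept_id=3 -> matches Marketing
  - employee 4 (Ivan): dept_id=NULL, no match -> kept with NULL
  - employee 5 (Frank): dept_id=NULL, no match -> kept with NULL
All 5 rows appear; 2 have NULL department.

SQL:
SELECT a.name, b.name AS department
FROM employees a
LEFT JOIN departments b ON a.dept_id = b.id

Result:
name  | department
------+-----------
Quinn | Research  
Beth  | Finance   
Carol | Marketing 
Ivan  | NULL      
Frank | NULL      


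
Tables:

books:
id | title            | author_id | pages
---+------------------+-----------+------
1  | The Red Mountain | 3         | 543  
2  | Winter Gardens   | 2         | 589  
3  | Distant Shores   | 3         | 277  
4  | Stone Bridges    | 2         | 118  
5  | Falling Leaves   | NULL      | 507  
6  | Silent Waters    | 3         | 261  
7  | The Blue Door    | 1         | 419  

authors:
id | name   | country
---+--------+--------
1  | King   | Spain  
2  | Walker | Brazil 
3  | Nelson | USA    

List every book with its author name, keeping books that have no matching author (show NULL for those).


LEFT JOIN keeps every row from books (the left table); where author_id has no match in authors, the author columns become NULL. Walk through each book:
  - book 1 (The Red Mountain): author_id=3 -> matches Nelson
  - book 2 (Winter Gardens): author_id=2 -> matches Walker
  - book 3 (Distant Shores): author_id=3 -> matches Nelson
  - book 4 (Stone Bridges): author_id=2 -> matches Walker
  - book 5 (Falling Leaves): author_id=NULL, no match -> kept with NULL
  - book 6 (Silent Waters): author_id=3 -> matches Nelson
  - book 7 (The Blue Door): author_id=1 -> matches King
All 7 rows appear; 1 has NULL author.

SQL:
SELECT a.title, b.name AS author
FROM books a
LEFT JOIN authors b ON a.author_id = b.id

Result:
title            | author
-----------------+-------
The Red Mountain | Nelson
Winter Gardens   | Walker
Distant Shores   | Nelson
Stone Bridges    | Walker
Falling Leaves   | NULL  
Silent Waters    | Nelson
The Blue Door    | King  


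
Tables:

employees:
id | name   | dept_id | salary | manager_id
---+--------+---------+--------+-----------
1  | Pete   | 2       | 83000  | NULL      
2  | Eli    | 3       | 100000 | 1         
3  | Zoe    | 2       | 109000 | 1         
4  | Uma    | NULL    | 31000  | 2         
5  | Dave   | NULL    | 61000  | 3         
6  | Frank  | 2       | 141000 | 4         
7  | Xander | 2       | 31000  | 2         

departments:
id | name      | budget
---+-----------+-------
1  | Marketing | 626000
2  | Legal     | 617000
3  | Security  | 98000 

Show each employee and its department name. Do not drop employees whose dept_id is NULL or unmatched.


LEFT JOIN keeps every row from employees (the left table); where dept_id has no match in departments, the department columns become NULL. Walk through each employee:
  - employee 1 (Pete): dept_id=2 -> matches Legal
  - employee 2 (Eli): dept_id=3 -> matches Security
  - employee 3 (Zoe): dept_id=2 -> matches Legal
  - employee 4 (Uma): dept_id=NULL, no match -> kept with NULL
  - employee 5 (Dave): dept_id=NULL, no match -> kept with NULL
  - employee 6 (Frank): dept_id=2 -> matches Legal
  - employee 7 (Xander): dept_id=2 -> matches Legal
All 7 rows appear; 2 have NULL department.

SQL:
SELECT a.name, b.name AS department
FROM employees a
LEFT JOIN departments b ON a.dept_id = b.id

Result:
name   | department
-------+-----------
Pete   | Legal     
Eli    | Security  
Zoe    | Legal     
Uma    | NULL      
Dave   | NULL      
Frank  | Legal     
Xander | Legal     


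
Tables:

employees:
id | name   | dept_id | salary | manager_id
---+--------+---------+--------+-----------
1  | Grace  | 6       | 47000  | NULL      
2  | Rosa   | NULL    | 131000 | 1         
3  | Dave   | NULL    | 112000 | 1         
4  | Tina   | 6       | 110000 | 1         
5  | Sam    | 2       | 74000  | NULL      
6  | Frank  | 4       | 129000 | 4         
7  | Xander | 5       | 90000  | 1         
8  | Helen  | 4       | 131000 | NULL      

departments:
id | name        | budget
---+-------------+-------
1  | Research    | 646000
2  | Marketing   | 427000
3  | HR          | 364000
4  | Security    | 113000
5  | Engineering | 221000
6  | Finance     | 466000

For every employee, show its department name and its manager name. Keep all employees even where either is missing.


Two LEFT JOINs from the same base table employees: one to departments via dept_id, one to employees itself via manager_id. Both are LEFT so every employee is preserved.
Match against departments:
  - employee 1 (Grace): dept_id=6 -> matches Finance
  - employee 2 (Rosa): dept_id=NULL, no match -> kept with NULL
  - employee 3 (Dave): dept_id=NULL, no match -> kept with NULL
  - employee 4 (Tina): dept_id=6 -> matches Finance
  - employee 5 (Sam): dept_id=2 -> matches Marketing
  - employee 6 (Frank): dept_id=4 -> matches Security
  - employee 7 (Xander): dept_id=5 -> matches Engineering
  - employee 8 (Helen): dept_id=4 -> matches Security
Match against employees (self):
  - employee 1 (Grace): manager_id=NULL -> NULL
  - employee 2 (Rosa): manager_id=1 -> Grace
  - employee 3 (Dave): manager_id=1 -> Grace
  - employee 4 (Tina): manager_id=1 -> Grace
  - employee 5 (Sam): manager_id=NULL -> NULL
  - employee 6 (Frank): manager_id=4 -> Tina
  - employee 7 (Xander): manager_id=1 -> Grace
  - employee 8 (Helen): manager_id=NULL -> NULL

SQL:
SELECT a.name, b.name AS department, c.name AS manager
FROM employees a
LEFT JOIN departments b ON a.dept_id = b.id
LEFT JOIN employees c ON a.manager_id = c.id

Result:
name   | department  | manager
-------+-------------+--------
Grace  | Finance     | NULL   
Rosa   | NULL        | Grace  
Dave   | NULL        | Grace  
Tina   | Finance     | Grace  
Sam    | Marketing   | NULL   
Frank  | Security    | Tina   
Xander | Engineering | Grace  
Helen  | Security    | NULL   


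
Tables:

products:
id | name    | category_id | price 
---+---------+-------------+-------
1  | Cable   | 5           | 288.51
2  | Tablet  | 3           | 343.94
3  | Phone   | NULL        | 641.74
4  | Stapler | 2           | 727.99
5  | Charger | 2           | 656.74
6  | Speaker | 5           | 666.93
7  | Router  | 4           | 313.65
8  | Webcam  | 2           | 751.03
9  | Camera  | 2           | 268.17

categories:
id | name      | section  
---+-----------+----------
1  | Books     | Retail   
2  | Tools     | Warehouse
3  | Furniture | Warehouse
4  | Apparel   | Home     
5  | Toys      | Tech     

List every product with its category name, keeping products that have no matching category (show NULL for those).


LEFT JOIN keeps every row from products (the left table); where category_id has no match in categories, the category columns become NULL. Walk through each product:
  - product 1 (Cable): category_id=5 -> matches Toys
  - product 2 (Tablet): category_id=3 -> matches Furniture
  - product 3 (Phone): category_id=NULL, no match -> kept with NULL
  - product 4 (Stapler): category_id=2 -> matches Tools
  - product 5 (Charger): category_id=2 -> matches Tools
  - product 6 (Speaker): category_id=5 -> matches Toys
  - product 7 (Router): category_id=4 -> matches Apparel
  - product 8 (Webcam): category_id=2 -> matches Tools
  - product 9 (Camera): category_id=2 -> matches Tools
All 9 rows appear; 1 has NULL category.

SQL:
SELECT a.name, b.name AS category
FROM products a
LEFT JOIN categories b ON a.category_id = b.id

Result:
name    | category 
--------+----------
Cable   | Toys     
Tablet  | Furniture
Phone   | NULL     
Stapler | Tools    
Charger | Tools    
Speaker | Toys     
Router  | Apparel  
Webcam  | Tools    
Camera  | Tools    


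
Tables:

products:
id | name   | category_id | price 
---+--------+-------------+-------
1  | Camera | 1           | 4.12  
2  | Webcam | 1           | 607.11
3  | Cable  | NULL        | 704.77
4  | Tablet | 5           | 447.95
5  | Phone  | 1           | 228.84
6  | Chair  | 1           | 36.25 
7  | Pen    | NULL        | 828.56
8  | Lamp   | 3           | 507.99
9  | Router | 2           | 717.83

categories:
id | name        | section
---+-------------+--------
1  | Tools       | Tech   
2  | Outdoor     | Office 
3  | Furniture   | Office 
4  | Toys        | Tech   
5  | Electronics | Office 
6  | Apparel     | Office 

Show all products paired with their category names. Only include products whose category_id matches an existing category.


INNER JOIN keeps only products rows whose category_id matches an id in categories. Walk through each product:
  - product 1 (Camera): category_id=1 -> matches Tools
  - product 2 (Webcam): category_id=1 -> matches Tools
  - product 3 (Cable): category_id=NULL, no match -> dropped
  - product 4 (Tablet): category_id=5 -> matches Electronics
  - product 5 (Phone): category_id=1 -> matches Tools
  - product 6 (Chair): category_id=1 -> matches Tools
  - product 7 (Pen): category_id=NULL, no match -> dropped
  - product 8 (Lamp): category_id=3 -> matches Furniture
  - product 9 (Router): category_id=2 -> matches Outdoor
So 2 of 9 rows are dropped.

SQL:
SELECT a.name, b.name AS category
FROM products a
INNER JOIN categories b ON a.category_id = b.id

Result:
name   | category   
-------+------------
Camera | Tools      
Webcam | Tools      
Tablet | Electronics
Phone  | Tools      
Chair  | Tools      
Lamp   | Furniture  
Router | Outdoor    


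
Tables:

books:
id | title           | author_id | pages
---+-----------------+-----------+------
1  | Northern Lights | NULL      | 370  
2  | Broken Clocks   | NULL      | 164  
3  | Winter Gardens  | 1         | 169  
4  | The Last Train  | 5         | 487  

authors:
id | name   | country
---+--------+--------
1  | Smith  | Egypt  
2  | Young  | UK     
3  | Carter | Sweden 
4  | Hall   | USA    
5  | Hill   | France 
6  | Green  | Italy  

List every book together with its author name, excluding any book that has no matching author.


INNER JOIN keeps only books rows whose author_id matches an id in authors. Walk through each book:
  - book 1 (Northern Lights): author_id=NULL, no match -> dropped
  - book 2 (Broken Clocks): author_id=NULL, no match -> dropped
  - book 3 (Winter Gardens): author_id=1 -> matches Smith
  - book 4 (The Last Train): author_id=5 -> matches Hill
So 2 of 4 rows are dropped.

SQL:
SELECT a.title, b.name AS author
FROM books a
INNER JOIN authors b ON a.author_id = b.id

Result:
title          | author
---------------+-------
Winter Gardens | Smith 
The Last Train | Hill  


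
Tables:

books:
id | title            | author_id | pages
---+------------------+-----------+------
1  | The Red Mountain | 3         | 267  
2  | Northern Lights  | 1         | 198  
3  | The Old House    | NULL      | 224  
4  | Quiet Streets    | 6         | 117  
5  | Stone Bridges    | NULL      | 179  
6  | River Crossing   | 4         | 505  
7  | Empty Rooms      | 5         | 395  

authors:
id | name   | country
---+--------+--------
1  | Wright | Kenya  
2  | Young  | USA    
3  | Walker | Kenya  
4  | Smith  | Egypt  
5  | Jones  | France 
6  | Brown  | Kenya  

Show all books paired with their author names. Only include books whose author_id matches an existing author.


INNER JOIN keeps only books rows whose author_id matches an id in authors. Walk through each book:
  - book 1 (The Red Mountain): author_id=3 -> matches Walker
  - book 2 (Northern Lights): author_id=1 -> matches Wright
  - book 3 (The Old House): author_id=NULL, no match -> dropped
  - book 4 (Quiet Streets): author_id=6 -> matches Brown
  - book 5 (Stone Bridges): author_id=NULL, no match -> dropped
  - book 6 (River Crossing): author_id=4 -> matches Smith
  - book 7 (Empty Rooms): author_id=5 -> matches Jones
So 2 of 7 rows are dropped.

SQL:
SELECT a.title, b.name AS author
FROM books a
INNER JOIN authors b ON a.author_id = b.id

Result:
title            | author
-----------------+-------
The Red Mountain | Walker
Northern Lights  | Wright
Quiet Streets    | Brown 
River Crossing   | Smith 
Empty Rooms      | Jones 


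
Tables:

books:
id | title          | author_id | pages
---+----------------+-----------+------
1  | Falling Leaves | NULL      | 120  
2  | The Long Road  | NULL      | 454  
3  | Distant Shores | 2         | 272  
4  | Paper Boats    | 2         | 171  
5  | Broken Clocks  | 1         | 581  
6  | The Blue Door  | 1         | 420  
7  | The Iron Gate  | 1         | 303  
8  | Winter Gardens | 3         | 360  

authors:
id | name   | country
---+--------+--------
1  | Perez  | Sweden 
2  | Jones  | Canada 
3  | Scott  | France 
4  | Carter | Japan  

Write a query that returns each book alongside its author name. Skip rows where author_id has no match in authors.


INNER JOIN keeps only books rows whose author_id matches an id in authors. Walk through each book:
  - book 1 (Falling Leaves): author_id=NULL, no match -> dropped
  - book 2 (The Long Road): author_id=NULL, no match -> dropped
  - book 3 (Distant Shores): author_id=2 -> matches Jones
  - book 4 (Paper Boats): author_id=2 -> matches Jones
  - book 5 (Broken Clocks): author_id=1 -> matches Perez
  - book 6 (The Blue Door): author_id=1 -> matches Perez
  - book 7 (The Iron Gate): author_id=1 -> matches Perez
  - book 8 (Winter Gardens): author_id=3 -> matches Scott
So 2 of 8 rows are dropped.

SQL:
SELECT a.title, b.name AS author
FROM books a
INNER JOIN authors b ON a.author_id = b.id

Result:
title          | author
---------------+-------
Distant Shores | Jones 
Paper Boats    | Jones 
Broken Clocks  | Perez 
The Blue Door  | Perez 
The Iron Gate  | Perez 
Winter Gardens | Scott 


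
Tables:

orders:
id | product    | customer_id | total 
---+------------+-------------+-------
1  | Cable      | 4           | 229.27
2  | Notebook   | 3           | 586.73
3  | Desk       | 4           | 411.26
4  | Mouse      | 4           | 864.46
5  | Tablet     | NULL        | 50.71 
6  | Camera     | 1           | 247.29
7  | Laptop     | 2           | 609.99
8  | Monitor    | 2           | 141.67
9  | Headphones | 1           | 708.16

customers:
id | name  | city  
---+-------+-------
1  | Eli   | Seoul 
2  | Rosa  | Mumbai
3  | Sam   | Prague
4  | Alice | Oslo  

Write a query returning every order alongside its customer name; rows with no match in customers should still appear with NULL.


LEFT JOIN keeps every row from orders (the left table); where customer_id has no match in customers, the customer columns become NULL. Walk through each order:
  - order 1 (Cable): customer_id=4 -> matches Alice
  - order 2 (Notebook): customer_id=3 -> matches Sam
  - order 3 (Desk): customer_id=4 -> matches Alice
  - order 4 (Mouse): customer_id=4 -> matches Alice
  - order 5 (Tablet): customer_id=NULL, no match -> kept with NULL
  - order 6 (Camera): customer_id=1 -> matches Eli
  - order 7 (Laptop): customer_id=2 -> matches Rosa
  - order 8 (Monitor): customer_id=2 -> matches Rosa
  - order 9 (Headphones): customer_id=1 -> matches Eli
All 9 rows appear; 1 has NULL customer.

SQL:
SELECT a.product, b.name AS customer
FROM orders a
LEFT JOIN customers b ON a.customer_id = b.id

Result:
product    | customer
-----------+---------
Cable      | Alice   
Notebook   | Sam     
Desk       | Alice   
Mouse      | Alice   
Tablet     | NULL    
Camera     | Eli     
Laptop     | Rosa    
Monitor    | Rosa    
Headphones | Eli     


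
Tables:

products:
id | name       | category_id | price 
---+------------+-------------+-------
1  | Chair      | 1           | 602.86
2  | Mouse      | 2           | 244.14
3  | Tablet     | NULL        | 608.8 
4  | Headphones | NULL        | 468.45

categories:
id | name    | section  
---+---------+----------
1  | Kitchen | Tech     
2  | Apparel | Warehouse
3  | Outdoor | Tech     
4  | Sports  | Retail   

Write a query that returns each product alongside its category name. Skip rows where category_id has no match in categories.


INNER JOIN keeps only products rows whose category_id matches an id in categories. Walk through each product:
  - product 1 (Chair): category_id=1 -> matches Kitchen
  - product 2 (Mouse): category_id=2 -> matches Apparel
  - product 3 (Tablet): category_id=NULL, no match -> dropped
  - product 4 (Headphones): category_id=NULL, no match -> dropped
So 2 of 4 rows are dropped.

SQL:
SELECT a.name, b.name AS category
FROM products a
INNER JOIN categories b ON a.category_id = b.id

Result:
name  | category
------+---------
Chair | Kitchen 
Mouse | Apparel 


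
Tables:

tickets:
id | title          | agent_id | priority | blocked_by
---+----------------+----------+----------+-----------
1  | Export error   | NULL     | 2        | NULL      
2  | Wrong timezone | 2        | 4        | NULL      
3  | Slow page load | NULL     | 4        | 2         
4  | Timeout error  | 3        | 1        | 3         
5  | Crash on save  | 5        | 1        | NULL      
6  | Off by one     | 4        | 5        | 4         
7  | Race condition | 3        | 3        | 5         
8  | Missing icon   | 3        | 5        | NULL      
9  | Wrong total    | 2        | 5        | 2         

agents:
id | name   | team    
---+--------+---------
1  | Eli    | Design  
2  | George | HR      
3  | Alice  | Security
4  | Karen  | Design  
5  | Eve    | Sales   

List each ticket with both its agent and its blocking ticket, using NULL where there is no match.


Two LEFT JOINs from the same base table tickets: one to agents via agent_id, one to tickets itself via blocked_by. Both are LEFT so every ticket is preserved.
Match against agents:
  - ticket 1 (Export error): agent_id=NULL, no match -> kept with NULL
  - ticket 2 (Wrong timezone): agent_id=2 -> matches George
  - ticket 3 (Slow page load): agent_id=NULL, no match -> kept with NULL
  - ticket 4 (Timeout error): agent_id=3 -> matches Alice
  - ticket 5 (Crash on save): agent_id=5 -> matches Eve
  - ticket 6 (Off by one): agent_id=4 -> matches Karen
  - ticket 7 (Race condition): agent_id=3 -> matches Alice
  - ticket 8 (Missing icon): agent_id=3 -> matches Alice
  - ticket 9 (Wrong total): agent_id=2 -> matches George
Match against tickets (self):
  - ticket 1 (Export error): blocked_by=NULL -> NULL
  - ticket 2 (Wrong timezone): blocked_by=NULL -> NULL
  - ticket 3 (Slow page load): blocked_by=2 -> Wrong timezone
  - ticket 4 (Timeout error): blocked_by=3 -> Slow page load
  - ticket 5 (Crash on save): blocked_by=NULL -> NULL
  - ticket 6 (Off by one): blocked_by=4 -> Timeout error
  - ticket 7 (Race condition): blocked_by=5 -> Crash on save
  - ticket 8 (Missing icon): blocked_by=NULL -> NULL
  - ticket 9 (Wrong total): blocked_by=2 -> Wrong timezone

SQL:
SELECT a.title, b.name AS agent, c.title AS blocked_by
FROM tickets a
LEFT JOIN agents b ON a.agent_id = b.id
LEFT JOIN tickets c ON a.blocked_by = c.id

Result:
title          | agent  | blocked_by    
---------------+--------+---------------
Export error   | NULL   | NULL          
Wrong timezone | George | NULL          
Slow page load | NULL   | Wrong timezone
Timeout error  | Alice  | Slow page load
Crash on save  | Eve    | NULL          
Off by one     | Karen  | Timeout error 
Race condition | Alice  | Crash on save 
Missing icon   | Alice  | NULL          
Wrong total    | George | Wrong timezone


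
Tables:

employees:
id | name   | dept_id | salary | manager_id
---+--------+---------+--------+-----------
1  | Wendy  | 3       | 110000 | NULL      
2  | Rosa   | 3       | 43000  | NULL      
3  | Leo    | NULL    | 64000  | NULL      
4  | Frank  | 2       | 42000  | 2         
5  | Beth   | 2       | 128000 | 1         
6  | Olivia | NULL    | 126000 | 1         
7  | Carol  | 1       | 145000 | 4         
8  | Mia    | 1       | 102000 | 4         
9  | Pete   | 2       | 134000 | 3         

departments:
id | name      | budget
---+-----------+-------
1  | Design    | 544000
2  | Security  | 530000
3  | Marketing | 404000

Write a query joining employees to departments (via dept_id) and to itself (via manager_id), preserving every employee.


Two LEFT JOINs from the same base table employees: one to departments via dept_id, one to employees itself via manager_id. Both are LEFT so every employee is preserved.
Match against departments:
  - employee 1 (Wendy): dept_id=3 -> matches Marketing
  - employee 2 (Rosa): dept_id=3 -> matches Marketing
  - employee 3 (Leo): dept_id=NULL, no match -> kept with NULL
  - employee 4 (Frank): dept_id=2 -> matches Security
  - employee 5 (Beth): dept_id=2 -> matches Security
  - employee 6 (Olivia): dept_id=NULL, no match -> kept with NULL
  - employee 7 (Carol): dept_id=1 -> matches Design
  - employee 8 (Mia): dept_id=1 -> matches Design
  - employee 9 (Pete): dept_id=2 -> matches Security
Match against employees (self):
  - employee 1 (Wendy): manager_id=NULL -> NULL
  - employee 2 (Rosa): manager_id=NULL -> NULL
  - employee 3 (Leo): manager_id=NULL -> NULL
  - employee 4 (Frank): manager_id=2 -> Rosa
  - employee 5 (Beth): manager_id=1 -> Wendy
  - employee 6 (Olivia): manager_id=1 -> Wendy
  - employee 7 (Carol): manager_id=4 -> Frank
  - employee 8 (Mia): manager_id=4 -> Frank
  - employee 9 (Pete): manager_id=3 -> Leo

SQL:
SELECT a.name, b.name AS department, c.name AS manager
FROM employees a
LEFT JOIN departments b ON a.dept_id = b.id
LEFT JOIN employees c ON a.manager_id = c.id

Result:
name   | department | manager
-------+------------+--------
Wendy  | Marketing  | NULL   
Rosa   | Marketing  | NULL   
Leo    | NULL       | NULL   
Frank  | Security   | Rosa   
Beth   | Security   | Wendy  
Olivia | NULL       | Wendy  
Carol  | Design     | Frank  
Mia    | Design     | Frank  
Pete   | Security   | Leo    


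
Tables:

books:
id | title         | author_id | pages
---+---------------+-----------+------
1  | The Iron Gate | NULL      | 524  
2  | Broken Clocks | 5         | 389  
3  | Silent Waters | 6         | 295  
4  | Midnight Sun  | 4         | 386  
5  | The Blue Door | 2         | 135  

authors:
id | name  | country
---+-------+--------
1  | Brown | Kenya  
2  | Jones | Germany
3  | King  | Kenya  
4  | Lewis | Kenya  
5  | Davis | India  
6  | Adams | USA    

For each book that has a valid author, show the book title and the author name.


INNER JOIN keeps only books rows whose author_id matches an id in authors. Walk through each book:
  - book 1 (The Iron Gate): author_id=NULL, no match -> dropped
  - book 2 (Broken Clocks): author_id=5 -> matches Davis
  - book 3 (Silent Waters): author_id=6 -> matches Adams
  - book 4 (Midnight Sun): author_id=4 -> matches Lewis
  - book 5 (The Blue Door): author_id=2 -> matches Jones
So 1 of 5 rows is dropped.

SQL:
SELECT a.title, b.name AS author
FROM books a
INNER JOIN authors b ON a.author_id = b.id

Result:
title         | author
--------------+-------
Broken Clocks | Davis 
Silent Waters | Adams 
Midnight Sun  | Lewis 
The Blue Door | Jones 


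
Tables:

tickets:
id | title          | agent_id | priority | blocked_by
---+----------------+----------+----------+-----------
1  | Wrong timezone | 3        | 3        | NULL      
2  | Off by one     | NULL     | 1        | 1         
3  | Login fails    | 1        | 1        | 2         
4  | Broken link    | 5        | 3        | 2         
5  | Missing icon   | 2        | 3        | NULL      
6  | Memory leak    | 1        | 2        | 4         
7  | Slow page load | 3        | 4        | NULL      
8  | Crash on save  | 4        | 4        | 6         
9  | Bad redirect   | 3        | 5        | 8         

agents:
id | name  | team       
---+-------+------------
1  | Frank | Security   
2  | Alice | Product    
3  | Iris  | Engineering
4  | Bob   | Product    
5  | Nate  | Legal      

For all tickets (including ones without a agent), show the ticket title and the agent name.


LEFT JOIN keeps every row from tickets (the left table); where agent_id has no match in agents, the agent columns become NULL. Walk through each ticket:
  - ticket 1 (Wrong timezone): agent_id=3 -> matches Iris
  - ticket 2 (Off by one): agent_id=NULL, no match -> kept with NULL
  - ticket 3 (Login fails): agent_id=1 -> matches Frank
  - ticket 4 (Broken link): agent_id=5 -> matches Nate
  - ticket 5 (Missing icon): agent_id=2 -> matches Alice
  - ticket 6 (Memory leak): agent_id=1 -> matches Frank
  - ticket 7 (Slow page load): agent_id=3 -> matches Iris
  - ticket 8 (Crash on save): agent_id=4 -> matches Bob
  - ticket 9 (Bad redirect): agent_id=3 -> matches Iris
All 9 rows appear; 1 has NULL agent.

SQL:
SELECT a.title, b.name AS agent
FROM tickets a
LEFT JOIN agents b ON a.agent_id = b.id

Result:
title          | agent
---------------+------
Wrong timezone | Iris 
Off by one     | NULL 
Login fails    | Frank
Broken link    | Nate 
Missing icon   | Alice
Memory leak    | Frank
Slow page load | Iris 
Crash on save  | Bob  
Bad redirect   | Iris 


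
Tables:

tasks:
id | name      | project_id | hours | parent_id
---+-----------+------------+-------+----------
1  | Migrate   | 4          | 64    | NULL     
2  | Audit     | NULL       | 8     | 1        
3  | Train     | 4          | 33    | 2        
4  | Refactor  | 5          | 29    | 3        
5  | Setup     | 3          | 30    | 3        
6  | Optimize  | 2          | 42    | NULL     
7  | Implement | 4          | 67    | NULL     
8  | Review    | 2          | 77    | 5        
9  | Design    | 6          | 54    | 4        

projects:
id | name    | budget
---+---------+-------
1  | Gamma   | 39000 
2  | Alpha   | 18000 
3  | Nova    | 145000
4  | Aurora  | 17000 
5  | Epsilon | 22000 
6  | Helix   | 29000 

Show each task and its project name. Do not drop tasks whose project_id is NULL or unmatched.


LEFT JOIN keeps every row from tasks (the left table); where project_id has no match in projects, the project columns become NULL. Walk through each task:
  - task 1 (Migrate): project_id=4 -> matches Aurora
  - task 2 (Audit): project_id=NULL, no match -> kept with NULL
  - task 3 (Train): project_id=4 -> matches Aurora
  - task 4 (Refactor): project_id=5 -> matches Epsilon
  - task 5 (Setup): project_id=3 -> matches Nova
  - task 6 (Optimize): project_id=2 -> matches Alpha
  - task 7 (Implement): project_id=4 -> matches Aurora
  - task 8 (Review): project_id=2 -> matches Alpha
  - task 9 (Design): project_id=6 -> matches Helix
All 9 rows appear; 1 has NULL project.

SQL:
SELECT a.name, b.name AS project
FROM tasks a
LEFT JOIN projects b ON a.project_id = b.id

Result:
name      | project
----------+--------
Migrate   | Aurora 
Audit     | NULL   
Train     | Aurora 
Refactor  | Epsilon
Setup     | Nova   
Optimize  | Alpha  
Implement | Aurora 
Review    | Alpha  
Design    | Helix  


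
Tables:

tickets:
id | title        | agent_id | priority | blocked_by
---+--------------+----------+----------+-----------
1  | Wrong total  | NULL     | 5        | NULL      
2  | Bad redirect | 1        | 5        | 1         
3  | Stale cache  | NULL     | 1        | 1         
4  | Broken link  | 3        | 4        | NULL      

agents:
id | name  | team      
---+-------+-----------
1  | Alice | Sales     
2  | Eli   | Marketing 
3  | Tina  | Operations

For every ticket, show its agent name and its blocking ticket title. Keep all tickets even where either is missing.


Two LEFT JOINs from the same base table tickets: one to agents via agent_id, one to tickets itself via blocked_by. Both are LEFT so every ticket is preserved.
Match against agents:
  - ticket 1 (Wrong total): agent_id=NULL, no match -> kept with NULL
  - ticket 2 (Bad redirect): agent_id=1 -> matches Alice
  - ticket 3 (Stale cache): agent_id=NULL, no match -> kept with NULL
  - ticket 4 (Broken link): agent_id=3 -> matches Tina
Match against tickets (self):
  - ticket 1 (Wrong total): blocked_by=NULL -> NULL
  - ticket 2 (Bad redirect): blocked_by=1 -> Wrong total
  - ticket 3 (Stale cache): blocked_by=1 -> Wrong total
  - ticket 4 (Broken link): blocked_by=NULL -> NULL

SQL:
SELECT a.title, b.name AS agent, c.title AS blocked_by
FROM tickets a
LEFT JOIN agents b ON a.agent_id = b.id
LEFT JOIN tickets c ON a.blocked_by = c.id

Result:
title        | agent | blocked_by 
-------------+-------+------------
Wrong total  | NULL  | NULL       
Bad redirect | Alice | Wrong total
Stale cache  | NULL  | Wrong total
Broken link  | Tina  | NULL       
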